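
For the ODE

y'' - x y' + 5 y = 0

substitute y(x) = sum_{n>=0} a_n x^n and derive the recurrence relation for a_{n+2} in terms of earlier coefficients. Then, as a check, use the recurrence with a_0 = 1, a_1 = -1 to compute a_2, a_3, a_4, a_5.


Substitute y = sum_n a_n x^n.
y''(x) has coefficient (n+2)(n+1) a_{n+2} at x^n;
-x y'(x) has coefficient -n a_n at x^n (shift);
5 y(x) has coefficient 5 a_n at x^n.
Matching x^n: (n+2)(n+1) a_{n+2} + (-n + 5) a_n = 0.
Thus a_{n+2} = (n - 5) / ((n+1)(n+2)) * a_n.

Check with a_0 = 1, a_1 = -1 (apply the recurrence for n = 0, 1, 2, 3): a_0 = 1, a_1 = -1, a_2 = -5/2, a_3 = 2/3, a_4 = 5/8, a_5 = -1/15.

a_(n+2) = (n - 5) / ((n+1)(n+2)) * a_n; check: a_0 = 1, a_1 = -1, a_2 = -5/2, a_3 = 2/3, a_4 = 5/8, a_5 = -1/15


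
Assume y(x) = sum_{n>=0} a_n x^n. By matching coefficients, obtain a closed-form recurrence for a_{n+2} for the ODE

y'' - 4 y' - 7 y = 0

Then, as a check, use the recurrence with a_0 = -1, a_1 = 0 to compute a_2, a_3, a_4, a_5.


Substitute y = sum_n a_n x^n.
y''(x) has coefficient (n+2)(n+1) a_{n+2} at x^n;
-4 y'(x) has coefficient -4 (n+1) a_{n+1} at x^n;
-7 y(x) has coefficient -7 a_n at x^n.
Matching x^n: (n+2)(n+1) a_{n+2} - 4 (n+1) a_{n+1} - 7 a_n = 0.
Thus a_{n+2} = [4 (n+1) a_{n+1} + 7 a_n] / ((n+1)(n+2)).

Check with a_0 = -1, a_1 = 0 (apply the recurrence for n = 0, 1, 2, 3): a_0 = -1, a_1 = 0, a_2 = -7/2, a_3 = -14/3, a_4 = -161/24, a_5 = -7.

a_(n+2) = [4 (n+1) a_(n+1) + 7 a_n] / ((n+1)(n+2)); check: a_0 = -1, a_1 = 0, a_2 = -7/2, a_3 = -14/3, a_4 = -161/24, a_5 = -7


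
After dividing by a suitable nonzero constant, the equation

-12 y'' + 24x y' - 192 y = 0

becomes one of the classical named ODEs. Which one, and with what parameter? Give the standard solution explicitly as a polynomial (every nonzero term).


All three coefficients share the factor -12; dividing through by -12 gives  y'' - 2x y' + 16 y = 0.
This matches the Hermite equation y'' - 2x y' + 2n y = 0 with 2n = 16, so n = 8; the polynomial solution is H_8(x).
With y = sum_k a_k x^k, matching x^k gives (k+2)(k+1) a_{k+2} = 2(k - n) a_k = 2(k - 8) a_k. The right side vanishes at k = 8, so the series with the parity of 8 terminates at degree 8.
Standard normalization: leading coefficient of H_n is 2^n, so a_8 = 2^8 = 256. Work downward with a_k = (k+1)(k+2) a_{k+2} / (2(k - n)):
  a_6 = (7)(8)(256) / (2(6 - 8)) = 14336/(-4) = -3584
  a_4 = (5)(6)(-3584) / (2(4 - 8)) = -107520/(-8) = 13440
  a_2 = (3)(4)(13440) / (2(2 - 8)) = 161280/(-12) = -13440
  a_0 = (1)(2)(-13440) / (2(0 - 8)) = -26880/(-16) = 1680
Hence H_8(x) = 256 x^8 - 3584 x^6 + 13440 x^4 - 13440 x^2 + 1680.

H_8(x); series = 256 x^8 - 3584 x^6 + 13440 x^4 - 13440 x^2 + 1680


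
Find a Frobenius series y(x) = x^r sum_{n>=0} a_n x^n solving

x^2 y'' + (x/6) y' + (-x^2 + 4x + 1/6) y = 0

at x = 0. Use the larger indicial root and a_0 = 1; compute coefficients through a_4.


Write in Frobenius form y'' + (p(x)/x) y' + (q(x)/x^2) y = 0:
  p(x) = 1/6,  q(x) = -x^2 + 4x + 1/6.
Indicial equation: r(r-1) + (1/6) r + (1/6) = 0 -> roots r_1 = 1/2, r_2 = 1/3.
Take r = r_1 = 1/2. Let y(x) = x^r sum_{n>=0} a_n x^n with a_0 = 1.
Substitute y = x^r sum a_n x^n and match x^{r+n}. The recurrence is
  D(n) a_n + 4 a_{n-1} - 1 a_{n-2} = 0,  where D(n) = (r+n)(r+n-1) + (1/6)(r+n) + (1/6).
  a_n = [-4 a_{n-1} + 1 a_{n-2}] / D(n).
Since the indicial polynomial factors as (r - r_1)(r - r_2), D(n) = (r_1 + n - r_1)(r_1 + n - r_2) = n(n + 1/6).
Evaluating step by step (a_0 = 1):
  n = 1: D(1) = 1(1 + 1/6) = 7/6; numerator = -4(1) = -4; a_1 = (-4)/(7/6) = -24/7
  n = 2: D(2) = 2(2 + 1/6) = 13/3; numerator = -4(-24/7) + 1(1) = 103/7; a_2 = (103/7)/(13/3) = 309/91
  n = 3: D(3) = 3(3 + 1/6) = 19/2; numerator = -4(309/91) + 1(-24/7) = -1548/91; a_3 = (-1548/91)/(19/2) = -3096/1729
  n = 4: D(4) = 4(4 + 1/6) = 50/3; numerator = -4(-3096/1729) + 1(309/91) = 18255/1729; a_4 = (18255/1729)/(50/3) = 10953/17290

r = 1/2; a_0 = 1; a_1 = -24/7; a_2 = 309/91; a_3 = -3096/1729; a_4 = 10953/17290


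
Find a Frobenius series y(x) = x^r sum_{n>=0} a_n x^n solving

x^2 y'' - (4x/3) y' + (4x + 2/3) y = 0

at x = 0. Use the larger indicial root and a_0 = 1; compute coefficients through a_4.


Write in Frobenius form y'' + (p(x)/x) y' + (q(x)/x^2) y = 0:
  p(x) = -4/3,  q(x) = 4x + 2/3.
Indicial equation: r(r-1) + (-4/3) r + (2/3) = 0 -> roots r_1 = 2, r_2 = 1/3.
Take r = r_1 = 2. Let y(x) = x^r sum_{n>=0} a_n x^n with a_0 = 1.
Substitute y = x^r sum a_n x^n and match x^{r+n}. The recurrence is
  D(n) a_n + 4 a_{n-1} = 0,  where D(n) = (r+n)(r+n-1) + (-4/3)(r+n) + (2/3).
  a_n = -4 / D(n) * a_{n-1}.
Since the indicial polynomial factors as (r - r_1)(r - r_2), D(n) = (r_1 + n - r_1)(r_1 + n - r_2) = n(n + 5/3).
Evaluating step by step (a_0 = 1):
  n = 1: D(1) = 1(1 + 5/3) = 8/3; numerator = -4(1) = -4; a_1 = (-4)/(8/3) = -3/2
  n = 2: D(2) = 2(2 + 5/3) = 22/3; numerator = -4(-3/2) = 6; a_2 = (6)/(22/3) = 9/11
  n = 3: D(3) = 3(3 + 5/3) = 14; numerator = -4(9/11) = -36/11; a_3 = (-36/11)/(14) = -18/77
  n = 4: D(4) = 4(4 + 5/3) = 68/3; numerator = -4(-18/77) = 72/77; a_4 = (72/77)/(68/3) = 54/1309

r = 2; a_0 = 1; a_1 = -3/2; a_2 = 9/11; a_3 = -18/77; a_4 = 54/1309


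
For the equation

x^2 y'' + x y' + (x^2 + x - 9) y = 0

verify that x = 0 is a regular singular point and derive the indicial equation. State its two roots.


Divide by x^2 to reach normal form y'' + P_1(x) y' + P_2(x) y = 0 with P_1(x) = 1/x and P_2(x) = 1 + 1/x - 9/x^2.
x = 0 is a singular point because the y'-coefficient 1/x has a pole at x = 0 and the y-coefficient 1 + 1/x - 9/x^2 has a pole at x = 0.
It is a regular singular point because x P_1(x) = p(x) = 1 and x^2 P_2(x) = q(x) = x^2 + x - 9 are polynomials, hence analytic at x = 0.
p(0) = 1,  q(0) = -9.
Indicial equation: r(r-1) + p(0) r + q(0) = 0, i.e. r^2 + (p(0) - 1) r + q(0) = 0, i.e. r^2 - 9 = 0.
Discriminant: (0)^2 - 4(-9) = 36, so r = (0 ± 6)/2.
Solving: r_1 = 3, r_2 = -3.

indicial: r^2 - 9 = 0; roots r_1 = 3, r_2 = -3


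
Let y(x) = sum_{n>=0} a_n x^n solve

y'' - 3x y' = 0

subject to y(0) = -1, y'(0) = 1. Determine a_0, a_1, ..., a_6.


Ansatz: y(x) = sum_{n>=0} a_n x^n, so y'(x) = sum_{n>=1} n a_n x^(n-1) and y''(x) = sum_{n>=2} n(n-1) a_n x^(n-2).
Substitute into P(x) y'' + Q(x) y' + R(x) y = 0 with P(x) = 1, Q(x) = -3x, R(x) = 0, and match powers of x.
Initial conditions: a_0 = -1, a_1 = 1.
Setting the coefficient of each power of x to zero and solving order by order (substituting the coefficients already found):
  x^0: 2 a_2 = 0  ->  a_2 = 0
  x^1: 6 a_3 - 3 a_1 = 0  ->  6 a_3 = 3 a_1 = 3  ->  a_3 = 1/2
  x^2: 12 a_4 - 6 a_2 = 0  ->  12 a_4 = 6 a_2 = 0  ->  a_4 = 0
  x^3: 20 a_5 - 9 a_3 = 0  ->  20 a_5 = 9 a_3 = 9/2  ->  a_5 = 9/40
  x^4: 30 a_6 - 12 a_4 = 0  ->  30 a_6 = 12 a_4 = 0  ->  a_6 = 0
Truncated series: y(x) = -1 + x + (1/2) x^3 + (9/40) x^5 + O(x^7).

a_0 = -1; a_1 = 1; a_2 = 0; a_3 = 1/2; a_4 = 0; a_5 = 9/40; a_6 = 0


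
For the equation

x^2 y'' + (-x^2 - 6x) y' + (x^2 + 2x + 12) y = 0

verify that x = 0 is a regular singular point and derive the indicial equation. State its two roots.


Divide by x^2 to reach normal form y'' + P_1(x) y' + P_2(x) y = 0 with P_1(x) = -1 - 6/x and P_2(x) = 1 + 2/x + 12/x^2.
x = 0 is a singular point because the y'-coefficient -1 - 6/x has a pole at x = 0 and the y-coefficient 1 + 2/x + 12/x^2 has a pole at x = 0.
It is a regular singular point because x P_1(x) = p(x) = -x - 6 and x^2 P_2(x) = q(x) = x^2 + 2x + 12 are polynomials, hence analytic at x = 0.
p(0) = -6,  q(0) = 12.
Indicial equation: r(r-1) + p(0) r + q(0) = 0, i.e. r^2 + (p(0) - 1) r + q(0) = 0, i.e. r^2 - 7 r + 12 = 0.
Discriminant: (-7)^2 - 4(12) = 1, so r = (7 ± 1)/2.
Solving: r_1 = 4, r_2 = 3.

indicial: r^2 - 7 r + 12 = 0; roots r_1 = 4, r_2 = 3


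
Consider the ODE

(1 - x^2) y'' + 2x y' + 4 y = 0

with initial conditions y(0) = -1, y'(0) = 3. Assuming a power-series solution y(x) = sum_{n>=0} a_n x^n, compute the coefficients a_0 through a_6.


Ansatz: y(x) = sum_{n>=0} a_n x^n, so y'(x) = sum_{n>=1} n a_n x^(n-1) and y''(x) = sum_{n>=2} n(n-1) a_n x^(n-2).
Substitute into P(x) y'' + Q(x) y' + R(x) y = 0 with P(x) = 1 - x^2, Q(x) = 2x, R(x) = 4, and match powers of x.
Initial conditions: a_0 = -1, a_1 = 3.
Setting the coefficient of each power of x to zero and solving order by order (substituting the coefficients already found):
  x^0: 2 a_2 + 4 a_0 = 0  ->  2 a_2 = -4 a_0 = 4  ->  a_2 = 2
  x^1: 6 a_3 + 6 a_1 = 0  ->  6 a_3 = -6 a_1 = -18  ->  a_3 = -3
  x^2: 12 a_4 + 6 a_2 = 0  ->  12 a_4 = -6 a_2 = -12  ->  a_4 = -1
  x^3: 20 a_5 + 4 a_3 = 0  ->  20 a_5 = -4 a_3 = 12  ->  a_5 = 3/5
  x^4: 30 a_6 = 0  ->  a_6 = 0
Truncated series: y(x) = -1 + 3 x + 2 x^2 - 3 x^3 - x^4 + (3/5) x^5 + O(x^7).

a_0 = -1; a_1 = 3; a_2 = 2; a_3 = -3; a_4 = -1; a_5 = 3/5; a_6 = 0


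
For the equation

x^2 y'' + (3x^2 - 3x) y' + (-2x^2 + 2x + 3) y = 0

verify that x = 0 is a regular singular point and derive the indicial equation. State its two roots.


Divide by x^2 to reach normal form y'' + P_1(x) y' + P_2(x) y = 0 with P_1(x) = 3 - 3/x and P_2(x) = -2 + 2/x + 3/x^2.
x = 0 is a singular point because the y'-coefficient 3 - 3/x has a pole at x = 0 and the y-coefficient -2 + 2/x + 3/x^2 has a pole at x = 0.
It is a regular singular point because x P_1(x) = p(x) = 3x - 3 and x^2 P_2(x) = q(x) = -2x^2 + 2x + 3 are polynomials, hence analytic at x = 0.
p(0) = -3,  q(0) = 3.
Indicial equation: r(r-1) + p(0) r + q(0) = 0, i.e. r^2 + (p(0) - 1) r + q(0) = 0, i.e. r^2 - 4 r + 3 = 0.
Discriminant: (-4)^2 - 4(3) = 4, so r = (4 ± 2)/2.
Solving: r_1 = 3, r_2 = 1.

indicial: r^2 - 4 r + 3 = 0; roots r_1 = 3, r_2 = 1


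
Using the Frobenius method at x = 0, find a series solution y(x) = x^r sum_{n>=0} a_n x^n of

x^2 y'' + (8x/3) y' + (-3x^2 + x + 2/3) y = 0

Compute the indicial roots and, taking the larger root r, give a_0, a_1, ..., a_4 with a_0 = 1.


Write in Frobenius form y'' + (p(x)/x) y' + (q(x)/x^2) y = 0:
  p(x) = 8/3,  q(x) = -3x^2 + x + 2/3.
Indicial equation: r(r-1) + (8/3) r + (2/3) = 0 -> roots r_1 = -2/3, r_2 = -1.
Take r = r_1 = -2/3. Let y(x) = x^r sum_{n>=0} a_n x^n with a_0 = 1.
Substitute y = x^r sum a_n x^n and match x^{r+n}. The recurrence is
  D(n) a_n + 1 a_{n-1} - 3 a_{n-2} = 0,  where D(n) = (r+n)(r+n-1) + (8/3)(r+n) + (2/3).
  a_n = [-1 a_{n-1} + 3 a_{n-2}] / D(n).
Since the indicial polynomial factors as (r - r_1)(r - r_2), D(n) = (r_1 + n - r_1)(r_1 + n - r_2) = n(n + 1/3).
Evaluating step by step (a_0 = 1):
  n = 1: D(1) = 1(1 + 1/3) = 4/3; numerator = -1(1) = -1; a_1 = (-1)/(4/3) = -3/4
  n = 2: D(2) = 2(2 + 1/3) = 14/3; numerator = -1(-3/4) + 3(1) = 15/4; a_2 = (15/4)/(14/3) = 45/56
  n = 3: D(3) = 3(3 + 1/3) = 10; numerator = -1(45/56) + 3(-3/4) = -171/56; a_3 = (-171/56)/(10) = -171/560
  n = 4: D(4) = 4(4 + 1/3) = 52/3; numerator = -1(-171/560) + 3(45/56) = 1521/560; a_4 = (1521/560)/(52/3) = 351/2240

r = -2/3; a_0 = 1; a_1 = -3/4; a_2 = 45/56; a_3 = -171/560; a_4 = 351/2240


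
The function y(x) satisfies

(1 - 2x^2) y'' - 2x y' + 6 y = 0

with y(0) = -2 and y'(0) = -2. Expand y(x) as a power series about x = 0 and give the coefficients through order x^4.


Ansatz: y(x) = sum_{n>=0} a_n x^n, so y'(x) = sum_{n>=1} n a_n x^(n-1) and y''(x) = sum_{n>=2} n(n-1) a_n x^(n-2).
Substitute into P(x) y'' + Q(x) y' + R(x) y = 0 with P(x) = 1 - 2x^2, Q(x) = -2x, R(x) = 6, and match powers of x.
Initial conditions: a_0 = -2, a_1 = -2.
Setting the coefficient of each power of x to zero and solving order by order (substituting the coefficients already found):
  x^0: 2 a_2 + 6 a_0 = 0  ->  2 a_2 = -6 a_0 = 12  ->  a_2 = 6
  x^1: 6 a_3 + 4 a_1 = 0  ->  6 a_3 = -4 a_1 = 8  ->  a_3 = 4/3
  x^2: 12 a_4 - 2 a_2 = 0  ->  12 a_4 = 2 a_2 = 12  ->  a_4 = 1
Truncated series: y(x) = -2 - 2 x + 6 x^2 + (4/3) x^3 + x^4 + O(x^5).

a_0 = -2; a_1 = -2; a_2 = 6; a_3 = 4/3; a_4 = 1


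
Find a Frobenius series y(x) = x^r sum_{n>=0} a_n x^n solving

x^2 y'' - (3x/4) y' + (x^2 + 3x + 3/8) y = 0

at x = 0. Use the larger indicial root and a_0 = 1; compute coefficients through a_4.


Write in Frobenius form y'' + (p(x)/x) y' + (q(x)/x^2) y = 0:
  p(x) = -3/4,  q(x) = x^2 + 3x + 3/8.
Indicial equation: r(r-1) + (-3/4) r + (3/8) = 0 -> roots r_1 = 3/2, r_2 = 1/4.
Take r = r_1 = 3/2. Let y(x) = x^r sum_{n>=0} a_n x^n with a_0 = 1.
Substitute y = x^r sum a_n x^n and match x^{r+n}. The recurrence is
  D(n) a_n + 3 a_{n-1} + 1 a_{n-2} = 0,  where D(n) = (r+n)(r+n-1) + (-3/4)(r+n) + (3/8).
  a_n = [-3 a_{n-1} - 1 a_{n-2}] / D(n).
Since the indicial polynomial factors as (r - r_1)(r - r_2), D(n) = (r_1 + n - r_1)(r_1 + n - r_2) = n(n + 5/4).
Evaluating step by step (a_0 = 1):
  n = 1: D(1) = 1(1 + 5/4) = 9/4; numerator = -3(1) = -3; a_1 = (-3)/(9/4) = -4/3
  n = 2: D(2) = 2(2 + 5/4) = 13/2; numerator = -3(-4/3) - 1(1) = 3; a_2 = (3)/(13/2) = 6/13
  n = 3: D(3) = 3(3 + 5/4) = 51/4; numerator = -3(6/13) - 1(-4/3) = -2/39; a_3 = (-2/39)/(51/4) = -8/1989
  n = 4: D(4) = 4(4 + 5/4) = 21; numerator = -3(-8/1989) - 1(6/13) = -298/663; a_4 = (-298/663)/(21) = -298/13923

r = 3/2; a_0 = 1; a_1 = -4/3; a_2 = 6/13; a_3 = -8/1989; a_4 = -298/13923


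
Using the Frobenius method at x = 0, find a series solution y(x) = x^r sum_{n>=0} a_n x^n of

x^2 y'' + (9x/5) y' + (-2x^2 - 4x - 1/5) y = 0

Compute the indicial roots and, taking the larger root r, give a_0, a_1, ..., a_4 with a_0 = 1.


Write in Frobenius form y'' + (p(x)/x) y' + (q(x)/x^2) y = 0:
  p(x) = 9/5,  q(x) = -2x^2 - 4x - 1/5.
Indicial equation: r(r-1) + (9/5) r + (-1/5) = 0 -> roots r_1 = 1/5, r_2 = -1.
Take r = r_1 = 1/5. Let y(x) = x^r sum_{n>=0} a_n x^n with a_0 = 1.
Substitute y = x^r sum a_n x^n and match x^{r+n}. The recurrence is
  D(n) a_n - 4 a_{n-1} - 2 a_{n-2} = 0,  where D(n) = (r+n)(r+n-1) + (9/5)(r+n) + (-1/5).
  a_n = [4 a_{n-1} + 2 a_{n-2}] / D(n).
Since the indicial polynomial factors as (r - r_1)(r - r_2), D(n) = (r_1 + n - r_1)(r_1 + n - r_2) = n(n + 6/5).
Evaluating step by step (a_0 = 1):
  n = 1: D(1) = 1(1 + 6/5) = 11/5; numerator = 4(1) = 4; a_1 = (4)/(11/5) = 20/11
  n = 2: D(2) = 2(2 + 6/5) = 32/5; numerator = 4(20/11) + 2(1) = 102/11; a_2 = (102/11)/(32/5) = 255/176
  n = 3: D(3) = 3(3 + 6/5) = 63/5; numerator = 4(255/176) + 2(20/11) = 415/44; a_3 = (415/44)/(63/5) = 2075/2772
  n = 4: D(4) = 4(4 + 6/5) = 104/5; numerator = 4(2075/2772) + 2(255/176) = 32665/5544; a_4 = (32665/5544)/(104/5) = 163325/576576

r = 1/5; a_0 = 1; a_1 = 20/11; a_2 = 255/176; a_3 = 2075/2772; a_4 = 163325/576576


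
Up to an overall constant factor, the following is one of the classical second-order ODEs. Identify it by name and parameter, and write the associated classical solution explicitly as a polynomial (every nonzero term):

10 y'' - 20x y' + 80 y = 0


All three coefficients share the factor 10; dividing through by 10 gives  y'' - 2x y' + 8 y = 0.
This matches the Hermite equation y'' - 2x y' + 2n y = 0 with 2n = 8, so n = 4; the polynomial solution is H_4(x).
With y = sum_k a_k x^k, matching x^k gives (k+2)(k+1) a_{k+2} = 2(k - n) a_k = 2(k - 4) a_k. The right side vanishes at k = 4, so the series with the parity of 4 terminates at degree 4.
Standard normalization: leading coefficient of H_n is 2^n, so a_4 = 2^4 = 16. Work downward with a_k = (k+1)(k+2) a_{k+2} / (2(k - n)):
  a_2 = (3)(4)(16) / (2(2 - 4)) = 192/(-4) = -48
  a_0 = (1)(2)(-48) / (2(0 - 4)) = -96/(-8) = 12
Hence H_4(x) = 16 x^4 - 48 x^2 + 12.

H_4(x); series = 16 x^4 - 48 x^2 + 12


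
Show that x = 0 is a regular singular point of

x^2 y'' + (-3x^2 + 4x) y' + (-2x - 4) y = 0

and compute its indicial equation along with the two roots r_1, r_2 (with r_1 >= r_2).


Divide by x^2 to reach normal form y'' + P_1(x) y' + P_2(x) y = 0 with P_1(x) = -3 + 4/x and P_2(x) = -2/x - 4/x^2.
x = 0 is a singular point because the y'-coefficient -3 + 4/x has a pole at x = 0 and the y-coefficient -2/x - 4/x^2 has a pole at x = 0.
It is a regular singular point because x P_1(x) = p(x) = 4 - 3x and x^2 P_2(x) = q(x) = -2x - 4 are polynomials, hence analytic at x = 0.
p(0) = 4,  q(0) = -4.
Indicial equation: r(r-1) + p(0) r + q(0) = 0, i.e. r^2 + (p(0) - 1) r + q(0) = 0, i.e. r^2 + 3 r - 4 = 0.
Discriminant: (3)^2 - 4(-4) = 25, so r = (-3 ± 5)/2.
Solving: r_1 = 1, r_2 = -4.

indicial: r^2 + 3 r - 4 = 0; roots r_1 = 1, r_2 = -4


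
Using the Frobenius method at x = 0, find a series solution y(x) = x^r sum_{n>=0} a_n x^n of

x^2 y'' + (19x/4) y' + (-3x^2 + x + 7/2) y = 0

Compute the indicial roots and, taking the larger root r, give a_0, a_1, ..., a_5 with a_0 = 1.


Write in Frobenius form y'' + (p(x)/x) y' + (q(x)/x^2) y = 0:
  p(x) = 19/4,  q(x) = -3x^2 + x + 7/2.
Indicial equation: r(r-1) + (19/4) r + (7/2) = 0 -> roots r_1 = -7/4, r_2 = -2.
Take r = r_1 = -7/4. Let y(x) = x^r sum_{n>=0} a_n x^n with a_0 = 1.
Substitute y = x^r sum a_n x^n and match x^{r+n}. The recurrence is
  D(n) a_n + 1 a_{n-1} - 3 a_{n-2} = 0,  where D(n) = (r+n)(r+n-1) + (19/4)(r+n) + (7/2).
  a_n = [-1 a_{n-1} + 3 a_{n-2}] / D(n).
Since the indicial polynomial factors as (r - r_1)(r - r_2), D(n) = (r_1 + n - r_1)(r_1 + n - r_2) = n(n + 1/4).
Evaluating step by step (a_0 = 1):
  n = 1: D(1) = 1(1 + 1/4) = 5/4; numerator = -1(1) = -1; a_1 = (-1)/(5/4) = -4/5
  n = 2: D(2) = 2(2 + 1/4) = 9/2; numerator = -1(-4/5) + 3(1) = 19/5; a_2 = (19/5)/(9/2) = 38/45
  n = 3: D(3) = 3(3 + 1/4) = 39/4; numerator = -1(38/45) + 3(-4/5) = -146/45; a_3 = (-146/45)/(39/4) = -584/1755
  n = 4: D(4) = 4(4 + 1/4) = 17; numerator = -1(-584/1755) + 3(38/45) = 1006/351; a_4 = (1006/351)/(17) = 1006/5967
  n = 5: D(5) = 5(5 + 1/4) = 105/4; numerator = -1(1006/5967) + 3(-584/1755) = -2678/2295; a_5 = (-2678/2295)/(105/4) = -10712/240975

r = -7/4; a_0 = 1; a_1 = -4/5; a_2 = 38/45; a_3 = -584/1755; a_4 = 1006/5967; a_5 = -10712/240975


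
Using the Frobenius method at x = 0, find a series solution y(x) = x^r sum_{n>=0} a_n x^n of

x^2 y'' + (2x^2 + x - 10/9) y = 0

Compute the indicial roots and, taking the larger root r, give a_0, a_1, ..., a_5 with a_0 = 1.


Write in Frobenius form y'' + (p(x)/x) y' + (q(x)/x^2) y = 0:
  p(x) = 0,  q(x) = 2x^2 + x - 10/9.
Indicial equation: r(r-1) + (0) r + (-10/9) = 0 -> roots r_1 = 5/3, r_2 = -2/3.
Take r = r_1 = 5/3. Let y(x) = x^r sum_{n>=0} a_n x^n with a_0 = 1.
Substitute y = x^r sum a_n x^n and match x^{r+n}. The recurrence is
  D(n) a_n + 1 a_{n-1} + 2 a_{n-2} = 0,  where D(n) = (r+n)(r+n-1) + (0)(r+n) + (-10/9).
  a_n = [-1 a_{n-1} - 2 a_{n-2}] / D(n).
Since the indicial polynomial factors as (r - r_1)(r - r_2), D(n) = (r_1 + n - r_1)(r_1 + n - r_2) = n(n + 7/3).
Evaluating step by step (a_0 = 1):
  n = 1: D(1) = 1(1 + 7/3) = 10/3; numerator = -1(1) = -1; a_1 = (-1)/(10/3) = -3/10
  n = 2: D(2) = 2(2 + 7/3) = 26/3; numerator = -1(-3/10) - 2(1) = -17/10; a_2 = (-17/10)/(26/3) = -51/260
  n = 3: D(3) = 3(3 + 7/3) = 16; numerator = -1(-51/260) - 2(-3/10) = 207/260; a_3 = (207/260)/(16) = 207/4160
  n = 4: D(4) = 4(4 + 7/3) = 76/3; numerator = -1(207/4160) - 2(-51/260) = 285/832; a_4 = (285/832)/(76/3) = 45/3328
  n = 5: D(5) = 5(5 + 7/3) = 110/3; numerator = -1(45/3328) - 2(207/4160) = -1881/16640; a_5 = (-1881/16640)/(110/3) = -513/166400

r = 5/3; a_0 = 1; a_1 = -3/10; a_2 = -51/260; a_3 = 207/4160; a_4 = 45/3328; a_5 = -513/166400


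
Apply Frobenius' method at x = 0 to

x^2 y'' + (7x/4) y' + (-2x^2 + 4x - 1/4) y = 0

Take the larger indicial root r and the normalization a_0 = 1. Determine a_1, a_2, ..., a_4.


Write in Frobenius form y'' + (p(x)/x) y' + (q(x)/x^2) y = 0:
  p(x) = 7/4,  q(x) = -2x^2 + 4x - 1/4.
Indicial equation: r(r-1) + (7/4) r + (-1/4) = 0 -> roots r_1 = 1/4, r_2 = -1.
Take r = r_1 = 1/4. Let y(x) = x^r sum_{n>=0} a_n x^n with a_0 = 1.
Substitute y = x^r sum a_n x^n and match x^{r+n}. The recurrence is
  D(n) a_n + 4 a_{n-1} - 2 a_{n-2} = 0,  where D(n) = (r+n)(r+n-1) + (7/4)(r+n) + (-1/4).
  a_n = [-4 a_{n-1} + 2 a_{n-2}] / D(n).
Since the indicial polynomial factors as (r - r_1)(r - r_2), D(n) = (r_1 + n - r_1)(r_1 + n - r_2) = n(n + 5/4).
Evaluating step by step (a_0 = 1):
  n = 1: D(1) = 1(1 + 5/4) = 9/4; numerator = -4(1) = -4; a_1 = (-4)/(9/4) = -16/9
  n = 2: D(2) = 2(2 + 5/4) = 13/2; numerator = -4(-16/9) + 2(1) = 82/9; a_2 = (82/9)/(13/2) = 164/117
  n = 3: D(3) = 3(3 + 5/4) = 51/4; numerator = -4(164/117) + 2(-16/9) = -1072/117; a_3 = (-1072/117)/(51/4) = -4288/5967
  n = 4: D(4) = 4(4 + 5/4) = 21; numerator = -4(-4288/5967) + 2(164/117) = 33880/5967; a_4 = (33880/5967)/(21) = 4840/17901

r = 1/4; a_0 = 1; a_1 = -16/9; a_2 = 164/117; a_3 = -4288/5967; a_4 = 4840/17901


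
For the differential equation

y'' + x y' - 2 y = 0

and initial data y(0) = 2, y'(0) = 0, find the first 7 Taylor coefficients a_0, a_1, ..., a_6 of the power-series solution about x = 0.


Ansatz: y(x) = sum_{n>=0} a_n x^n, so y'(x) = sum_{n>=1} n a_n x^(n-1) and y''(x) = sum_{n>=2} n(n-1) a_n x^(n-2).
Substitute into P(x) y'' + Q(x) y' + R(x) y = 0 with P(x) = 1, Q(x) = x, R(x) = -2, and match powers of x.
Initial conditions: a_0 = 2, a_1 = 0.
Setting the coefficient of each power of x to zero and solving order by order (substituting the coefficients already found):
  x^0: 2 a_2 - 2 a_0 = 0  ->  2 a_2 = 2 a_0 = 4  ->  a_2 = 2
  x^1: 6 a_3 - a_1 = 0  ->  6 a_3 = a_1 = 0  ->  a_3 = 0
  x^2: 12 a_4 = 0  ->  a_4 = 0
  x^3: 20 a_5 + a_3 = 0  ->  20 a_5 = -a_3 = 0  ->  a_5 = 0
  x^4: 30 a_6 + 2 a_4 = 0  ->  30 a_6 = -2 a_4 = 0  ->  a_6 = 0
Truncated series: y(x) = 2 + 2 x^2 + O(x^7).

a_0 = 2; a_1 = 0; a_2 = 2; a_3 = 0; a_4 = 0; a_5 = 0; a_6 = 0


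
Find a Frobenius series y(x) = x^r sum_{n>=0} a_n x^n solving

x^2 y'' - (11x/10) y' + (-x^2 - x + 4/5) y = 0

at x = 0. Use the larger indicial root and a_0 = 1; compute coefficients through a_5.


Write in Frobenius form y'' + (p(x)/x) y' + (q(x)/x^2) y = 0:
  p(x) = -11/10,  q(x) = -x^2 - x + 4/5.
Indicial equation: r(r-1) + (-11/10) r + (4/5) = 0 -> roots r_1 = 8/5, r_2 = 1/2.
Take r = r_1 = 8/5. Let y(x) = x^r sum_{n>=0} a_n x^n with a_0 = 1.
Substitute y = x^r sum a_n x^n and match x^{r+n}. The recurrence is
  D(n) a_n - 1 a_{n-1} - 1 a_{n-2} = 0,  where D(n) = (r+n)(r+n-1) + (-11/10)(r+n) + (4/5).
  a_n = [1 a_{n-1} + 1 a_{n-2}] / D(n).
Since the indicial polynomial factors as (r - r_1)(r - r_2), D(n) = (r_1 + n - r_1)(r_1 + n - r_2) = n(n + 11/10).
Evaluating step by step (a_0 = 1):
  n = 1: D(1) = 1(1 + 11/10) = 21/10; numerator = 1(1) = 1; a_1 = (1)/(21/10) = 10/21
  n = 2: D(2) = 2(2 + 11/10) = 31/5; numerator = 1(10/21) + 1(1) = 31/21; a_2 = (31/21)/(31/5) = 5/21
  n = 3: D(3) = 3(3 + 11/10) = 123/10; numerator = 1(5/21) + 1(10/21) = 5/7; a_3 = (5/7)/(123/10) = 50/861
  n = 4: D(4) = 4(4 + 11/10) = 102/5; numerator = 1(50/861) + 1(5/21) = 85/287; a_4 = (85/287)/(102/5) = 25/1722
  n = 5: D(5) = 5(5 + 11/10) = 61/2; numerator = 1(25/1722) + 1(50/861) = 125/1722; a_5 = (125/1722)/(61/2) = 125/52521

r = 8/5; a_0 = 1; a_1 = 10/21; a_2 = 5/21; a_3 = 50/861; a_4 = 25/1722; a_5 = 125/52521


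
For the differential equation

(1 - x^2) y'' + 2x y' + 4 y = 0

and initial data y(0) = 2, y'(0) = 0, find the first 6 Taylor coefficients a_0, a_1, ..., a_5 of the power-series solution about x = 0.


Ansatz: y(x) = sum_{n>=0} a_n x^n, so y'(x) = sum_{n>=1} n a_n x^(n-1) and y''(x) = sum_{n>=2} n(n-1) a_n x^(n-2).
Substitute into P(x) y'' + Q(x) y' + R(x) y = 0 with P(x) = 1 - x^2, Q(x) = 2x, R(x) = 4, and match powers of x.
Initial conditions: a_0 = 2, a_1 = 0.
Setting the coefficient of each power of x to zero and solving order by order (substituting the coefficients already found):
  x^0: 2 a_2 + 4 a_0 = 0  ->  2 a_2 = -4 a_0 = -8  ->  a_2 = -4
  x^1: 6 a_3 + 6 a_1 = 0  ->  6 a_3 = -6 a_1 = 0  ->  a_3 = 0
  x^2: 12 a_4 + 6 a_2 = 0  ->  12 a_4 = -6 a_2 = 24  ->  a_4 = 2
  x^3: 20 a_5 + 4 a_3 = 0  ->  20 a_5 = -4 a_3 = 0  ->  a_5 = 0
Truncated series: y(x) = 2 - 4 x^2 + 2 x^4 + O(x^6).

a_0 = 2; a_1 = 0; a_2 = -4; a_3 = 0; a_4 = 2; a_5 = 0


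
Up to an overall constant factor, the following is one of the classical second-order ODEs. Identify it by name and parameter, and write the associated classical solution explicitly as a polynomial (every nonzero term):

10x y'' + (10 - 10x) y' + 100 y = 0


All three coefficients share the factor 10; dividing through by 10 gives  x y'' + (1 - x) y' + 10 y = 0.
This matches the Laguerre equation x y'' + (1 - x) y' + n y = 0 with n = 10; the polynomial solution is L_10(x).
With y = sum_k a_k x^k, matching x^k gives (k+1)k a_{k+1} + (k+1) a_{k+1} - k a_k + n a_k = 0, i.e. (k+1)^2 a_{k+1} = (k - n) a_k = (k - 10) a_k. The right side vanishes at k = 10, so the series terminates at degree 10.
Standard normalization L_n(0) = 1 gives a_0 = 1. Work upward with a_{k+1} = (k - 10) a_k / (k+1)^2:
  a_1 = (0 - 10)(1) / 1^2 = -10/1 = -10
  a_2 = (1 - 10)(-10) / 2^2 = 90/4 = 45/2
  a_3 = (2 - 10)(45/2) / 3^2 = -180/9 = -20
  a_4 = (3 - 10)(-20) / 4^2 = 140/16 = 35/4
  a_5 = (4 - 10)(35/4) / 5^2 = (-105/2)/25 = -21/10
  a_6 = (5 - 10)(-21/10) / 6^2 = (21/2)/36 = 7/24
  a_7 = (6 - 10)(7/24) / 7^2 = (-7/6)/49 = -1/42
  a_8 = (7 - 10)(-1/42) / 8^2 = (1/14)/64 = 1/896
  a_9 = (8 - 10)(1/896) / 9^2 = (-1/448)/81 = -1/36288
  a_10 = (9 - 10)(-1/36288) / 10^2 = (1/36288)/100 = 1/3628800
Hence L_10(x) = x^10/3628800 - x^9/36288 + x^8/896 - x^7/42 + 7 x^6/24 - 21 x^5/10 + 35 x^4/4 - 20 x^3 + 45 x^2/2 - 10 x + 1.

L_10(x); series = x^10/3628800 - x^9/36288 + x^8/896 - x^7/42 + 7 x^6/24 - 21 x^5/10 + 35 x^4/4 - 20 x^3 + 45 x^2/2 - 10 x + 1


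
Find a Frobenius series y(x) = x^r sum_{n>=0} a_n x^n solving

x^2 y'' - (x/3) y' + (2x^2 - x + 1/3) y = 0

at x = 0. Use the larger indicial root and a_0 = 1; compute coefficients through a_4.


Write in Frobenius form y'' + (p(x)/x) y' + (q(x)/x^2) y = 0:
  p(x) = -1/3,  q(x) = 2x^2 - x + 1/3.
Indicial equation: r(r-1) + (-1/3) r + (1/3) = 0 -> roots r_1 = 1, r_2 = 1/3.
Take r = r_1 = 1. Let y(x) = x^r sum_{n>=0} a_n x^n with a_0 = 1.
Substitute y = x^r sum a_n x^n and match x^{r+n}. The recurrence is
  D(n) a_n - 1 a_{n-1} + 2 a_{n-2} = 0,  where D(n) = (r+n)(r+n-1) + (-1/3)(r+n) + (1/3).
  a_n = [1 a_{n-1} - 2 a_{n-2}] / D(n).
Since the indicial polynomial factors as (r - r_1)(r - r_2), D(n) = (r_1 + n - r_1)(r_1 + n - r_2) = n(n + 2/3).
Evaluating step by step (a_0 = 1):
  n = 1: D(1) = 1(1 + 2/3) = 5/3; numerator = 1(1) = 1; a_1 = (1)/(5/3) = 3/5
  n = 2: D(2) = 2(2 + 2/3) = 16/3; numerator = 1(3/5) - 2(1) = -7/5; a_2 = (-7/5)/(16/3) = -21/80
  n = 3: D(3) = 3(3 + 2/3) = 11; numerator = 1(-21/80) - 2(3/5) = -117/80; a_3 = (-117/80)/(11) = -117/880
  n = 4: D(4) = 4(4 + 2/3) = 56/3; numerator = 1(-117/880) - 2(-21/80) = 69/176; a_4 = (69/176)/(56/3) = 207/9856

r = 1; a_0 = 1; a_1 = 3/5; a_2 = -21/80; a_3 = -117/880; a_4 = 207/9856


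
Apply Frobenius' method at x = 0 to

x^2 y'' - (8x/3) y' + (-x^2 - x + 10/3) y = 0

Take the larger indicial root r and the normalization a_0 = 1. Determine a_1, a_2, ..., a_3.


Write in Frobenius form y'' + (p(x)/x) y' + (q(x)/x^2) y = 0:
  p(x) = -8/3,  q(x) = -x^2 - x + 10/3.
Indicial equation: r(r-1) + (-8/3) r + (10/3) = 0 -> roots r_1 = 2, r_2 = 5/3.
Take r = r_1 = 2. Let y(x) = x^r sum_{n>=0} a_n x^n with a_0 = 1.
Substitute y = x^r sum a_n x^n and match x^{r+n}. The recurrence is
  D(n) a_n - 1 a_{n-1} - 1 a_{n-2} = 0,  where D(n) = (r+n)(r+n-1) + (-8/3)(r+n) + (10/3).
  a_n = [1 a_{n-1} + 1 a_{n-2}] / D(n).
Since the indicial polynomial factors as (r - r_1)(r - r_2), D(n) = (r_1 + n - r_1)(r_1 + n - r_2) = n(n + 1/3).
Evaluating step by step (a_0 = 1):
  n = 1: D(1) = 1(1 + 1/3) = 4/3; numerator = 1(1) = 1; a_1 = (1)/(4/3) = 3/4
  n = 2: D(2) = 2(2 + 1/3) = 14/3; numerator = 1(3/4) + 1(1) = 7/4; a_2 = (7/4)/(14/3) = 3/8
  n = 3: D(3) = 3(3 + 1/3) = 10; numerator = 1(3/8) + 1(3/4) = 9/8; a_3 = (9/8)/(10) = 9/80

r = 2; a_0 = 1; a_1 = 3/4; a_2 = 3/8; a_3 = 9/80


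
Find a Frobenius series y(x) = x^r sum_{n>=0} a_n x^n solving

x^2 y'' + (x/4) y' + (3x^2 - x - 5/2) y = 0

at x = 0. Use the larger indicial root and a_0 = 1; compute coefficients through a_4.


Write in Frobenius form y'' + (p(x)/x) y' + (q(x)/x^2) y = 0:
  p(x) = 1/4,  q(x) = 3x^2 - x - 5/2.
Indicial equation: r(r-1) + (1/4) r + (-5/2) = 0 -> roots r_1 = 2, r_2 = -5/4.
Take r = r_1 = 2. Let y(x) = x^r sum_{n>=0} a_n x^n with a_0 = 1.
Substitute y = x^r sum a_n x^n and match x^{r+n}. The recurrence is
  D(n) a_n - 1 a_{n-1} + 3 a_{n-2} = 0,  where D(n) = (r+n)(r+n-1) + (1/4)(r+n) + (-5/2).
  a_n = [1 a_{n-1} - 3 a_{n-2}] / D(n).
Since the indicial polynomial factors as (r - r_1)(r - r_2), D(n) = (r_1 + n - r_1)(r_1 + n - r_2) = n(n + 13/4).
Evaluating step by step (a_0 = 1):
  n = 1: D(1) = 1(1 + 13/4) = 17/4; numerator = 1(1) = 1; a_1 = (1)/(17/4) = 4/17
  n = 2: D(2) = 2(2 + 13/4) = 21/2; numerator = 1(4/17) - 3(1) = -47/17; a_2 = (-47/17)/(21/2) = -94/357
  n = 3: D(3) = 3(3 + 13/4) = 75/4; numerator = 1(-94/357) - 3(4/17) = -346/357; a_3 = (-346/357)/(75/4) = -1384/26775
  n = 4: D(4) = 4(4 + 13/4) = 29; numerator = 1(-1384/26775) - 3(-94/357) = 19766/26775; a_4 = (19766/26775)/(29) = 19766/776475

r = 2; a_0 = 1; a_1 = 4/17; a_2 = -94/357; a_3 = -1384/26775; a_4 = 19766/776475


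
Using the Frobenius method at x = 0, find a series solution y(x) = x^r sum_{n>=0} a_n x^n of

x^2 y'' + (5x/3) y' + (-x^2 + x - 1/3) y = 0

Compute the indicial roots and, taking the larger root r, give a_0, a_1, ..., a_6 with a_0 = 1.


Write in Frobenius form y'' + (p(x)/x) y' + (q(x)/x^2) y = 0:
  p(x) = 5/3,  q(x) = -x^2 + x - 1/3.
Indicial equation: r(r-1) + (5/3) r + (-1/3) = 0 -> roots r_1 = 1/3, r_2 = -1.
Take r = r_1 = 1/3. Let y(x) = x^r sum_{n>=0} a_n x^n with a_0 = 1.
Substitute y = x^r sum a_n x^n and match x^{r+n}. The recurrence is
  D(n) a_n + 1 a_{n-1} - 1 a_{n-2} = 0,  where D(n) = (r+n)(r+n-1) + (5/3)(r+n) + (-1/3).
  a_n = [-1 a_{n-1} + 1 a_{n-2}] / D(n).
Since the indicial polynomial factors as (r - r_1)(r - r_2), D(n) = (r_1 + n - r_1)(r_1 + n - r_2) = n(n + 4/3).
Evaluating step by step (a_0 = 1):
  n = 1: D(1) = 1(1 + 4/3) = 7/3; numerator = -1(1) = -1; a_1 = (-1)/(7/3) = -3/7
  n = 2: D(2) = 2(2 + 4/3) = 20/3; numerator = -1(-3/7) + 1(1) = 10/7; a_2 = (10/7)/(20/3) = 3/14
  n = 3: D(3) = 3(3 + 4/3) = 13; numerator = -1(3/14) + 1(-3/7) = -9/14; a_3 = (-9/14)/(13) = -9/182
  n = 4: D(4) = 4(4 + 4/3) = 64/3; numerator = -1(-9/182) + 1(3/14) = 24/91; a_4 = (24/91)/(64/3) = 9/728
  n = 5: D(5) = 5(5 + 4/3) = 95/3; numerator = -1(9/728) + 1(-9/182) = -45/728; a_5 = (-45/728)/(95/3) = -27/13832
  n = 6: D(6) = 6(6 + 4/3) = 44; numerator = -1(-27/13832) + 1(9/728) = 99/6916; a_6 = (99/6916)/(44) = 9/27664

r = 1/3; a_0 = 1; a_1 = -3/7; a_2 = 3/14; a_3 = -9/182; a_4 = 9/728; a_5 = -27/13832; a_6 = 9/27664


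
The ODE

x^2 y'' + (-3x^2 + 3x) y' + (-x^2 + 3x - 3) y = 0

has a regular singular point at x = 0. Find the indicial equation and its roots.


Divide by x^2 to reach normal form y'' + P_1(x) y' + P_2(x) y = 0 with P_1(x) = -3 + 3/x and P_2(x) = -1 + 3/x - 3/x^2.
x = 0 is a singular point because the y'-coefficient -3 + 3/x has a pole at x = 0 and the y-coefficient -1 + 3/x - 3/x^2 has a pole at x = 0.
It is a regular singular point because x P_1(x) = p(x) = 3 - 3x and x^2 P_2(x) = q(x) = -x^2 + 3x - 3 are polynomials, hence analytic at x = 0.
p(0) = 3,  q(0) = -3.
Indicial equation: r(r-1) + p(0) r + q(0) = 0, i.e. r^2 + (p(0) - 1) r + q(0) = 0, i.e. r^2 + 2 r - 3 = 0.
Discriminant: (2)^2 - 4(-3) = 16, so r = (-2 ± 4)/2.
Solving: r_1 = 1, r_2 = -3.

indicial: r^2 + 2 r - 3 = 0; roots r_1 = 1, r_2 = -3


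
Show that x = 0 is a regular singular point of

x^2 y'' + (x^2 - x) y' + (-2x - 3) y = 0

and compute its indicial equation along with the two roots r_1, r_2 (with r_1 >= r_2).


Divide by x^2 to reach normal form y'' + P_1(x) y' + P_2(x) y = 0 with P_1(x) = 1 - 1/x and P_2(x) = -2/x - 3/x^2.
x = 0 is a singular point because the y'-coefficient 1 - 1/x has a pole at x = 0 and the y-coefficient -2/x - 3/x^2 has a pole at x = 0.
It is a regular singular point because x P_1(x) = p(x) = x - 1 and x^2 P_2(x) = q(x) = -2x - 3 are polynomials, hence analytic at x = 0.
p(0) = -1,  q(0) = -3.
Indicial equation: r(r-1) + p(0) r + q(0) = 0, i.e. r^2 + (p(0) - 1) r + q(0) = 0, i.e. r^2 - 2 r - 3 = 0.
Discriminant: (-2)^2 - 4(-3) = 16, so r = (2 ± 4)/2.
Solving: r_1 = 3, r_2 = -1.

indicial: r^2 - 2 r - 3 = 0; roots r_1 = 3, r_2 = -1


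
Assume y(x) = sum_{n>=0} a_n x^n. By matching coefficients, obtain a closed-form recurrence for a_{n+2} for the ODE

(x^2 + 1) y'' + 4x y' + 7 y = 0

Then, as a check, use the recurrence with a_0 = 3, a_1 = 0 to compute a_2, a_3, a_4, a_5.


Substitute y = sum_n a_n x^n.
(1 + 1 x^2) y'' contributes (n+2)(n+1) a_{n+2} + n(n-1) a_n at x^n.
4 x y'(x) contributes 4 n a_n at x^n.
7 y(x) contributes 7 a_n at x^n.
Matching x^n: (n+2)(n+1) a_{n+2} + (n(n-1) + 4 n + 7) a_n = 0.
Thus a_{n+2} = (-n(n-1) - 4 n - 7) / ((n+1)(n+2)) * a_n.

Check with a_0 = 3, a_1 = 0 (apply the recurrence for n = 0, 1, 2, 3): a_0 = 3, a_1 = 0, a_2 = -21/2, a_3 = 0, a_4 = 119/8, a_5 = 0.

a_(n+2) = (-n(n-1) - 4 n - 7) / ((n+1)(n+2)) * a_n; check: a_0 = 3, a_1 = 0, a_2 = -21/2, a_3 = 0, a_4 = 119/8, a_5 = 0


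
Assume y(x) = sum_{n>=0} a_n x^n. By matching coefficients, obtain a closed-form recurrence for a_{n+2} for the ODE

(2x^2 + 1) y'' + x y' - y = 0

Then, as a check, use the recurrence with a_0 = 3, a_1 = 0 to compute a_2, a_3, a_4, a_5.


Substitute y = sum_n a_n x^n.
(1 + 2 x^2) y'' contributes (n+2)(n+1) a_{n+2} + 2 n(n-1) a_n at x^n.
x y'(x) contributes n a_n at x^n.
-y(x) contributes -1 a_n at x^n.
Matching x^n: (n+2)(n+1) a_{n+2} + (2 n(n-1) + n - 1) a_n = 0.
Thus a_{n+2} = (-2 n(n-1) - n + 1) / ((n+1)(n+2)) * a_n.

Check with a_0 = 3, a_1 = 0 (apply the recurrence for n = 0, 1, 2, 3): a_0 = 3, a_1 = 0, a_2 = 3/2, a_3 = 0, a_4 = -5/8, a_5 = 0.

a_(n+2) = (-2 n(n-1) - n + 1) / ((n+1)(n+2)) * a_n; check: a_0 = 3, a_1 = 0, a_2 = 3/2, a_3 = 0, a_4 = -5/8, a_5 = 0


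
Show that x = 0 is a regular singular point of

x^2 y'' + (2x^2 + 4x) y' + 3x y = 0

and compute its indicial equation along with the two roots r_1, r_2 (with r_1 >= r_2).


Divide by x^2 to reach normal form y'' + P_1(x) y' + P_2(x) y = 0 with P_1(x) = 2 + 4/x and P_2(x) = 3/x.
x = 0 is a singular point because the y'-coefficient 2 + 4/x has a pole at x = 0 and the y-coefficient 3/x has a pole at x = 0.
It is a regular singular point because x P_1(x) = p(x) = 2x + 4 and x^2 P_2(x) = q(x) = 3x are polynomials, hence analytic at x = 0.
p(0) = 4,  q(0) = 0.
Indicial equation: r(r-1) + p(0) r + q(0) = 0, i.e. r^2 + (p(0) - 1) r + q(0) = 0, i.e. r^2 + 3 r = 0.
Discriminant: (3)^2 - 4(0) = 9, so r = (-3 ± 3)/2.
Solving: r_1 = 0, r_2 = -3.

indicial: r^2 + 3 r = 0; roots r_1 = 0, r_2 = -3


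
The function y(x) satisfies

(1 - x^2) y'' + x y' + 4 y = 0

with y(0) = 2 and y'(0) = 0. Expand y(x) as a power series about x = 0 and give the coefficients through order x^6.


Ansatz: y(x) = sum_{n>=0} a_n x^n, so y'(x) = sum_{n>=1} n a_n x^(n-1) and y''(x) = sum_{n>=2} n(n-1) a_n x^(n-2).
Substitute into P(x) y'' + Q(x) y' + R(x) y = 0 with P(x) = 1 - x^2, Q(x) = x, R(x) = 4, and match powers of x.
Initial conditions: a_0 = 2, a_1 = 0.
Setting the coefficient of each power of x to zero and solving order by order (substituting the coefficients already found):
  x^0: 2 a_2 + 4 a_0 = 0  ->  2 a_2 = -4 a_0 = -8  ->  a_2 = -4
  x^1: 6 a_3 + 5 a_1 = 0  ->  6 a_3 = -5 a_1 = 0  ->  a_3 = 0
  x^2: 12 a_4 + 4 a_2 = 0  ->  12 a_4 = -4 a_2 = 16  ->  a_4 = 4/3
  x^3: 20 a_5 + a_3 = 0  ->  20 a_5 = -a_3 = 0  ->  a_5 = 0
  x^4: 30 a_6 - 4 a_4 = 0  ->  30 a_6 = 4 a_4 = 16/3  ->  a_6 = 8/45
Truncated series: y(x) = 2 - 4 x^2 + (4/3) x^4 + (8/45) x^6 + O(x^7).

a_0 = 2; a_1 = 0; a_2 = -4; a_3 = 0; a_4 = 4/3; a_5 = 0; a_6 = 8/45


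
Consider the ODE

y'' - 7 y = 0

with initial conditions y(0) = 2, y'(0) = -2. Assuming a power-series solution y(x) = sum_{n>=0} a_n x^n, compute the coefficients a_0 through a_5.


Ansatz: y(x) = sum_{n>=0} a_n x^n, so y'(x) = sum_{n>=1} n a_n x^(n-1) and y''(x) = sum_{n>=2} n(n-1) a_n x^(n-2).
Substitute into P(x) y'' + Q(x) y' + R(x) y = 0 with P(x) = 1, Q(x) = 0, R(x) = -7, and match powers of x.
Initial conditions: a_0 = 2, a_1 = -2.
Setting the coefficient of each power of x to zero and solving order by order (substituting the coefficients already found):
  x^0: 2 a_2 - 7 a_0 = 0  ->  2 a_2 = 7 a_0 = 14  ->  a_2 = 7
  x^1: 6 a_3 - 7 a_1 = 0  ->  6 a_3 = 7 a_1 = -14  ->  a_3 = -7/3
  x^2: 12 a_4 - 7 a_2 = 0  ->  12 a_4 = 7 a_2 = 49  ->  a_4 = 49/12
  x^3: 20 a_5 - 7 a_3 = 0  ->  20 a_5 = 7 a_3 = -49/3  ->  a_5 = -49/60
Truncated series: y(x) = 2 - 2 x + 7 x^2 - (7/3) x^3 + (49/12) x^4 - (49/60) x^5 + O(x^6).

a_0 = 2; a_1 = -2; a_2 = 7; a_3 = -7/3; a_4 = 49/12; a_5 = -49/60


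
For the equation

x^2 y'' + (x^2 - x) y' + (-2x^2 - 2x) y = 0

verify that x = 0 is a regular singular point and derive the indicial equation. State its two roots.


Divide by x^2 to reach normal form y'' + P_1(x) y' + P_2(x) y = 0 with P_1(x) = 1 - 1/x and P_2(x) = -2 - 2/x.
x = 0 is a singular point because the y'-coefficient 1 - 1/x has a pole at x = 0 and the y-coefficient -2 - 2/x has a pole at x = 0.
It is a regular singular point because x P_1(x) = p(x) = x - 1 and x^2 P_2(x) = q(x) = -2x^2 - 2x are polynomials, hence analytic at x = 0.
p(0) = -1,  q(0) = 0.
Indicial equation: r(r-1) + p(0) r + q(0) = 0, i.e. r^2 + (p(0) - 1) r + q(0) = 0, i.e. r^2 - 2 r = 0.
Discriminant: (-2)^2 - 4(0) = 4, so r = (2 ± 2)/2.
Solving: r_1 = 2, r_2 = 0.

indicial: r^2 - 2 r = 0; roots r_1 = 2, r_2 = 0


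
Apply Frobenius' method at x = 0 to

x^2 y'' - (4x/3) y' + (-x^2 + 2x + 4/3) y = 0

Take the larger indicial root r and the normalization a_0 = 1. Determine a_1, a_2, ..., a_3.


Write in Frobenius form y'' + (p(x)/x) y' + (q(x)/x^2) y = 0:
  p(x) = -4/3,  q(x) = -x^2 + 2x + 4/3.
Indicial equation: r(r-1) + (-4/3) r + (4/3) = 0 -> roots r_1 = 4/3, r_2 = 1.
Take r = r_1 = 4/3. Let y(x) = x^r sum_{n>=0} a_n x^n with a_0 = 1.
Substitute y = x^r sum a_n x^n and match x^{r+n}. The recurrence is
  D(n) a_n + 2 a_{n-1} - 1 a_{n-2} = 0,  where D(n) = (r+n)(r+n-1) + (-4/3)(r+n) + (4/3).
  a_n = [-2 a_{n-1} + 1 a_{n-2}] / D(n).
Since the indicial polynomial factors as (r - r_1)(r - r_2), D(n) = (r_1 + n - r_1)(r_1 + n - r_2) = n(n + 1/3).
Evaluating step by step (a_0 = 1):
  n = 1: D(1) = 1(1 + 1/3) = 4/3; numerator = -2(1) = -2; a_1 = (-2)/(4/3) = -3/2
  n = 2: D(2) = 2(2 + 1/3) = 14/3; numerator = -2(-3/2) + 1(1) = 4; a_2 = (4)/(14/3) = 6/7
  n = 3: D(3) = 3(3 + 1/3) = 10; numerator = -2(6/7) + 1(-3/2) = -45/14; a_3 = (-45/14)/(10) = -9/28

r = 4/3; a_0 = 1; a_1 = -3/2; a_2 = 6/7; a_3 = -9/28


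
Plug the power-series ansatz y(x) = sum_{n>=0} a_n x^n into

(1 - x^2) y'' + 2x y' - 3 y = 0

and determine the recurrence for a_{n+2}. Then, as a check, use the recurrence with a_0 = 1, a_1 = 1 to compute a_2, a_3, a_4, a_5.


Substitute y = sum_n a_n x^n.
(1 - 1 x^2) y'' contributes (n+2)(n+1) a_{n+2} - n(n-1) a_n at x^n.
2 x y'(x) contributes 2 n a_n at x^n.
-3 y(x) contributes -3 a_n at x^n.
Matching x^n: (n+2)(n+1) a_{n+2} + (-n(n-1) + 2 n - 3) a_n = 0.
Thus a_{n+2} = (n(n-1) - 2 n + 3) / ((n+1)(n+2)) * a_n.

Check with a_0 = 1, a_1 = 1 (apply the recurrence for n = 0, 1, 2, 3): a_0 = 1, a_1 = 1, a_2 = 3/2, a_3 = 1/6, a_4 = 1/8, a_5 = 1/40.

a_(n+2) = (n(n-1) - 2 n + 3) / ((n+1)(n+2)) * a_n; check: a_0 = 1, a_1 = 1, a_2 = 3/2, a_3 = 1/6, a_4 = 1/8, a_5 = 1/40


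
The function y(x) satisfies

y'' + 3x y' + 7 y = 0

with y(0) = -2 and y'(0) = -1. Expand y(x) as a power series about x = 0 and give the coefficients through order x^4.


Ansatz: y(x) = sum_{n>=0} a_n x^n, so y'(x) = sum_{n>=1} n a_n x^(n-1) and y''(x) = sum_{n>=2} n(n-1) a_n x^(n-2).
Substitute into P(x) y'' + Q(x) y' + R(x) y = 0 with P(x) = 1, Q(x) = 3x, R(x) = 7, and match powers of x.
Initial conditions: a_0 = -2, a_1 = -1.
Setting the coefficient of each power of x to zero and solving order by order (substituting the coefficients already found):
  x^0: 2 a_2 + 7 a_0 = 0  ->  2 a_2 = -7 a_0 = 14  ->  a_2 = 7
  x^1: 6 a_3 + 10 a_1 = 0  ->  6 a_3 = -10 a_1 = 10  ->  a_3 = 5/3
  x^2: 12 a_4 + 13 a_2 = 0  ->  12 a_4 = -13 a_2 = -91  ->  a_4 = -91/12
Truncated series: y(x) = -2 - x + 7 x^2 + (5/3) x^3 - (91/12) x^4 + O(x^5).

a_0 = -2; a_1 = -1; a_2 = 7; a_3 = 5/3; a_4 = -91/12


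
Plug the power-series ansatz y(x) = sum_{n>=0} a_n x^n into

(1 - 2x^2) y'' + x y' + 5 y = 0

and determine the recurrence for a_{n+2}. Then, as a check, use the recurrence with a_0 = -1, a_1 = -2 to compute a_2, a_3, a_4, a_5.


Substitute y = sum_n a_n x^n.
(1 - 2 x^2) y'' contributes (n+2)(n+1) a_{n+2} - 2 n(n-1) a_n at x^n.
x y'(x) contributes n a_n at x^n.
5 y(x) contributes 5 a_n at x^n.
Matching x^n: (n+2)(n+1) a_{n+2} + (-2 n(n-1) + n + 5) a_n = 0.
Thus a_{n+2} = (2 n(n-1) - n - 5) / ((n+1)(n+2)) * a_n.

Check with a_0 = -1, a_1 = -2 (apply the recurrence for n = 0, 1, 2, 3): a_0 = -1, a_1 = -2, a_2 = 5/2, a_3 = 2, a_4 = -5/8, a_5 = 2/5.

a_(n+2) = (2 n(n-1) - n - 5) / ((n+1)(n+2)) * a_n; check: a_0 = -1, a_1 = -2, a_2 = 5/2, a_3 = 2, a_4 = -5/8, a_5 = 2/5
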